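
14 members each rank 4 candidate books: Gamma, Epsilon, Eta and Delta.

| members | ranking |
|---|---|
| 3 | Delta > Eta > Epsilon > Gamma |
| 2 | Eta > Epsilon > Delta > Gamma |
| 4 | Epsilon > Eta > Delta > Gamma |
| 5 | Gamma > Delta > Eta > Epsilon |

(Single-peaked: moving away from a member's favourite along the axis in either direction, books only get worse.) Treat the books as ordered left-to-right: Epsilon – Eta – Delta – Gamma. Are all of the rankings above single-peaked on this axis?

yes

Axis positions: Epsilon=1, Eta=2, Delta=3, Gamma=4.
Faction 1 (peak Delta at position 3): ranking walks positions 3-2-1-4, expanding outward from the peak — single-peaked.
Faction 2 (peak Eta at position 2): ranking walks positions 2-1-3-4, expanding outward from the peak — single-peaked.
Faction 3 (peak Epsilon at position 1): ranking walks positions 1-2-3-4, expanding outward from the peak — single-peaked.
Faction 4 (peak Gamma at position 4): ranking walks positions 4-3-2-1, expanding outward from the peak — single-peaked.
Every ranking is single-peaked on this axis.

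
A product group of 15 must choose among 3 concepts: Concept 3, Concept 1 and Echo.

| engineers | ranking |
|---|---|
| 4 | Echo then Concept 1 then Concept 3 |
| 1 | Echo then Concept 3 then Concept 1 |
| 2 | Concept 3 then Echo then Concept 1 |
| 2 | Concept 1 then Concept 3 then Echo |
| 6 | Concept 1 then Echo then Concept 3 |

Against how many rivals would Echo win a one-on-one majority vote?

1

Echo against each rival (15 engineers):
Echo vs Concept 3: Echo wins 11–4.
Echo vs Concept 1: Concept 1 wins 8–7.
Echo beats Concept 3; loses to Concept 1 — 1 pairwise win.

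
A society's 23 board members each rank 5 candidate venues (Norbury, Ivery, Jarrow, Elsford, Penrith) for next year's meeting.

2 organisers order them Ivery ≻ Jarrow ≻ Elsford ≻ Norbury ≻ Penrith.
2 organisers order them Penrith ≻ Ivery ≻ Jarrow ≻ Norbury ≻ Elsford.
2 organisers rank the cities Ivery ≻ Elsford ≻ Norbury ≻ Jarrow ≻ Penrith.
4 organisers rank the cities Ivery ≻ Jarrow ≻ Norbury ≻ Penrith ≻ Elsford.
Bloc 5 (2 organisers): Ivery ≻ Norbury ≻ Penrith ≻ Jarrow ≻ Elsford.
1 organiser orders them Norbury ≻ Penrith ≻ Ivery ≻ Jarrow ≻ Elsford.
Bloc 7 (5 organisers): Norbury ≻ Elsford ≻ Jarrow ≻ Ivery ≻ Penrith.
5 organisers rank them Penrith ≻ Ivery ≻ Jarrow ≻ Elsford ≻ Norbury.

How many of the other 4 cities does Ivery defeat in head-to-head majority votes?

4

Ivery against each rival (23 organisers):
Ivery vs Norbury: Ivery preferred on 2+2+2+4+2+5 = 17 ballots; Ivery wins 17–6.
Ivery vs Jarrow: Ivery wins 18–5.
Ivery vs Elsford: 18 to 5, Ivery.
Ivery vs Penrith: Ivery wins 15–8.
Ivery beats Norbury, Jarrow, Elsford, Penrith — 4 pairwise wins.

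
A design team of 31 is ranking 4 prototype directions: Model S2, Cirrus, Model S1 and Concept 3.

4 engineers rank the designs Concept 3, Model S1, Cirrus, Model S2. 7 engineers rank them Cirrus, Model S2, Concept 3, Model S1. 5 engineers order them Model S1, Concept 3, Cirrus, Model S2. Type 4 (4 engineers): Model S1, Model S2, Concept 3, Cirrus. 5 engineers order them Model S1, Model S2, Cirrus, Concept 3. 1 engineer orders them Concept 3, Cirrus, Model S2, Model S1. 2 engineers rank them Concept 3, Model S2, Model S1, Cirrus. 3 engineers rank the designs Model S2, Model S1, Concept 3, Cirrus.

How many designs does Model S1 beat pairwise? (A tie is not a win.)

3

Model S1 against each rival (31 engineers):
Model S1 vs Model S2: 18 to 13, Model S1.
Model S1 vs Cirrus: Model S1 wins 23–8.
Model S1 vs Concept 3: Model S1 wins 17–14.
Model S1 beats Model S2, Cirrus, Concept 3 — 3 pairwise wins.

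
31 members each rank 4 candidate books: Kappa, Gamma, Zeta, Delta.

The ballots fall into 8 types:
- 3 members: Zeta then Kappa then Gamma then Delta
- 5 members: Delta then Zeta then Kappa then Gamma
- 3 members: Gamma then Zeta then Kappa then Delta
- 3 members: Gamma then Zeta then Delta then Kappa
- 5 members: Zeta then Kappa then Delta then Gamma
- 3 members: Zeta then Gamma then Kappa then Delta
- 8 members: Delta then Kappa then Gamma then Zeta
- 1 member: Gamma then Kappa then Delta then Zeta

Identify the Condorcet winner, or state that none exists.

Head-to-head results (31 members):
Kappa vs Gamma: Kappa preferred on 3+5+5+8 = 21 ballots; Kappa wins 21–10.
Kappa vs Zeta: Zeta wins 22–9.
Kappa vs Delta: Kappa is ranked higher on 3+3+5+3+1 = 15 ballots, Delta on 16. Delta wins 16–15.
Gamma vs Zeta: Zeta wins 16–15.
Gamma vs Delta: 3+3+3+3+1 = 13 for Gamma, 18 for Delta — Delta by 18–13.
Zeta vs Delta: Zeta is ranked higher on 3+3+3+5+3 = 17 ballots, Delta on 14. Zeta wins 17–14.
Only Zeta has no losses; Zeta is the Condorcet winner.

Zeta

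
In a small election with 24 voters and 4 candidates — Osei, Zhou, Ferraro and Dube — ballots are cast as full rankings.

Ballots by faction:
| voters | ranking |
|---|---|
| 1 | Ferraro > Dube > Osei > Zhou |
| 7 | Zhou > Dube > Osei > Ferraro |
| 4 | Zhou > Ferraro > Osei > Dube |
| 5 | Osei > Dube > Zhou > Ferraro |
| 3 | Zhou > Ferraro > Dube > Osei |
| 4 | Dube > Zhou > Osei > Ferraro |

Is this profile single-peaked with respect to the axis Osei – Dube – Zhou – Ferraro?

no

Axis positions: Osei=1, Dube=2, Zhou=3, Ferraro=4.
Faction 1: ranking walks positions 4-2-1-3; Dube is ranked above Zhou even though Zhou lies between Dube and the peak Ferraro on the axis — preferences dip and rise again. Not single-peaked.
Faction 2 (peak Zhou at position 3): ranking walks positions 3-2-1-4, expanding outward from the peak — single-peaked.
Faction 3: ranking walks positions 3-4-1-2; Osei is ranked above Dube even though Dube lies between Osei and the peak Zhou on the axis — preferences dip and rise again. Not single-peaked.
Faction 4 (peak Osei at position 1): ranking walks positions 1-2-3-4, expanding outward from the peak — single-peaked.
Faction 5 (peak Zhou at position 3): ranking walks positions 3-4-2-1, expanding outward from the peak — single-peaked.
Faction 6 (peak Dube at position 2): ranking walks positions 2-3-1-4, expanding outward from the peak — single-peaked.
Faction 1 violates single-peakedness, so the profile is not single-peaked on this axis.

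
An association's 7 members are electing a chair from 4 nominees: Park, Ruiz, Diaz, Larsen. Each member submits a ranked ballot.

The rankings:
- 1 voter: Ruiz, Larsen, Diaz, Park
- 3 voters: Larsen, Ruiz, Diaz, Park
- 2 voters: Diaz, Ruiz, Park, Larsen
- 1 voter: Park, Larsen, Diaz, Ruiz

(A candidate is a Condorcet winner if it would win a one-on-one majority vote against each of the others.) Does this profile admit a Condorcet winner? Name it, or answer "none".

Head-to-head results (7 voters):
Park–Ruiz: Ruiz 6–1.
Park–Diaz: Diaz 6–1.
Park–Larsen: Larsen 4–3.
Ruiz–Diaz: Ruiz 4–3.
Ruiz vs Larsen: Larsen wins 4–3.
Diaz vs Larsen: Larsen wins 5–2.
Larsen defeats every rival head-to-head and is the Condorcet winner.

Larsen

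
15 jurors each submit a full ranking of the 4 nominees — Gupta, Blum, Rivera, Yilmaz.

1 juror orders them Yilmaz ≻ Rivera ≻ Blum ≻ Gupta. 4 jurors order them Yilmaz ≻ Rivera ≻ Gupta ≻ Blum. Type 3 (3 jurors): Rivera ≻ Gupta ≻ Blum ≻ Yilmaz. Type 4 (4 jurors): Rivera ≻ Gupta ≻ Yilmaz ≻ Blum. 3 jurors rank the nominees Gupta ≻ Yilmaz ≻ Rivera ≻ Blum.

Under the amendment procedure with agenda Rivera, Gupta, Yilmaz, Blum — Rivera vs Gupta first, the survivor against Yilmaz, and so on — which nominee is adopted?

Round 1: Rivera vs Gupta — 12–3, Rivera advances.
Round 2: Rivera vs Yilmaz — 7–8, Yilmaz advances.
Round 3: Yilmaz vs Blum — 12–3, Yilmaz advances.
Yilmaz survives the agenda.

Yilmaz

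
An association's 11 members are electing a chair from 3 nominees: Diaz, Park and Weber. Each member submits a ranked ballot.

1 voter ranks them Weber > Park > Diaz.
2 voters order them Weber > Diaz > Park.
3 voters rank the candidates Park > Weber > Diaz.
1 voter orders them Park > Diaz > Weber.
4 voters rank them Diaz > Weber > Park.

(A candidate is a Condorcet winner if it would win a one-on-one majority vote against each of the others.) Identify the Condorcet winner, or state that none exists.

Check each pair by majority over 11 ballots:
Diaz–Park: Diaz 6–5.
Diaz vs Weber: 5 to 6, Weber.
Park vs Weber: Park preferred on 3+1 = 4 ballots; Weber wins 7–4.
Weber defeats every rival head-to-head and is the Condorcet winner.

Weber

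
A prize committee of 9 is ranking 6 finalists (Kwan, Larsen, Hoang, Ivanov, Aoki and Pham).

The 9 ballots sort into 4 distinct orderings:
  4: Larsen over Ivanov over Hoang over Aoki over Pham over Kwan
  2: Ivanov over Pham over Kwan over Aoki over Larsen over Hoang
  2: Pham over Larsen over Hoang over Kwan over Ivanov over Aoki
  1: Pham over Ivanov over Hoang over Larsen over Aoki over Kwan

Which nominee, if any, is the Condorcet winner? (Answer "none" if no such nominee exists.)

Check each pair by majority over 9 ballots:
Kwan vs Larsen: Larsen, 7–2.
Kwan vs Hoang: Kwan preferred on 2 ballots; Hoang wins 7–2.
Kwan vs Ivanov: Kwan preferred on 2 ballots; Ivanov wins 7–2.
Kwan–Aoki: Aoki 5–4.
Kwan vs Pham: 0 for Kwan, 9 for Pham — Pham by 9–0.
Larsen vs Hoang: Larsen is ranked higher on 4+2+2 = 8 ballots, Hoang on 1. Larsen wins 8–1.
Larsen vs Ivanov: Larsen wins 6–3.
Larsen vs Aoki: Larsen is ranked higher on 4+2+1 = 7 ballots, Aoki on 2. Larsen wins 7–2.
Larsen vs Pham: Pham wins 5–4.
Hoang–Ivanov: Ivanov 7–2.
Hoang–Aoki: Hoang 7–2.
Hoang vs Pham: Pham, 5–4.
Ivanov vs Aoki: 4+2+2+1 = 9 for Ivanov, 0 for Aoki — Ivanov by 9–0.
Ivanov vs Pham: Ivanov preferred on 4+2 = 6 ballots; Ivanov wins 6–3.
Aoki vs Pham: Aoki preferred on 4 ballots; Pham wins 5–4.
Each nominee drops at least one matchup (Kwan loses to Larsen; Larsen loses to Pham; Hoang loses to Larsen; Ivanov loses to Larsen; Aoki loses to Larsen; Pham loses to Ivanov); the cycle Larsen > Ivanov > Pham > Larsen rules out a Condorcet winner.

none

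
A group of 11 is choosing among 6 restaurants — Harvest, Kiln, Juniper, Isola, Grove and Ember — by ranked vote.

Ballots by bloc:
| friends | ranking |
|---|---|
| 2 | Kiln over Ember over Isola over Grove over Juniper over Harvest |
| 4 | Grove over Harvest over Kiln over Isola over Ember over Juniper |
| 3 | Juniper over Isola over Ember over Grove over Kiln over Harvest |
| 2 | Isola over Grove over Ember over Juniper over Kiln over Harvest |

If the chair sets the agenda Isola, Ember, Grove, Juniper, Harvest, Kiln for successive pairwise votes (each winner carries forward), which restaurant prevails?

Round 1: Isola vs Ember — 9–2, Isola advances.
Round 2: Isola vs Grove — 7–4, Isola advances.
Round 3: Isola vs Juniper — 8–3, Isola advances.
Round 4: Isola vs Harvest — 7–4, Isola advances.
Round 5: Isola vs Kiln — 5–6, Kiln advances.
Kiln survives the agenda.

Kiln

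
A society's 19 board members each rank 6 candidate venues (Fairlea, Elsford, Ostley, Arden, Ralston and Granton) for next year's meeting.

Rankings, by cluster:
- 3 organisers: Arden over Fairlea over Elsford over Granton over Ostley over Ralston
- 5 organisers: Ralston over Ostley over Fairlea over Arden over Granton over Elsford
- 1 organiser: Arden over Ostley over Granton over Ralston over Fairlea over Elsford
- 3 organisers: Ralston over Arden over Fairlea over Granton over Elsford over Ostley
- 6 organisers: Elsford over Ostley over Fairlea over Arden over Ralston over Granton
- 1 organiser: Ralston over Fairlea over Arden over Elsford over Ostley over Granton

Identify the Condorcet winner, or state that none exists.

Pairwise majorities:
Fairlea vs Elsford: 13 to 6, Fairlea.
Fairlea vs Ostley: 7 to 12, Ostley.
Fairlea vs Arden: 12 to 7, Fairlea.
Fairlea vs Ralston: Fairlea is ranked higher on 3+6 = 9 ballots, Ralston on 10. Ralston wins 10–9.
Fairlea vs Granton: Fairlea is ranked higher on 3+5+3+6+1 = 18 ballots, Granton on 1. Fairlea wins 18–1.
Elsford vs Ostley: Elsford preferred on 3+3+6+1 = 13 ballots; Elsford wins 13–6.
Elsford vs Arden: 6 to 13, Arden.
Elsford vs Ralston: Elsford is ranked higher on 3+6 = 9 ballots, Ralston on 10. Ralston wins 10–9.
Elsford vs Granton: 10 to 9, Elsford.
Ostley vs Arden: 11 to 8, Ostley.
Ostley vs Ralston: 3+1+6 = 10 for Ostley, 9 for Ralston — Ostley by 10–9.
Ostley vs Granton: 5+1+6+1 = 13 for Ostley, 6 for Granton — Ostley by 13–6.
Arden vs Ralston: Arden is ranked higher on 3+1+6 = 10 ballots, Ralston on 9. Arden wins 10–9.
Arden vs Granton: Arden is ranked higher on 3+5+1+3+6+1 = 19 ballots, Granton on 0. Arden wins 19–0.
Ralston vs Granton: 15 to 4, Ralston.
Each city drops at least one matchup (Fairlea loses to Ostley; Elsford loses to Fairlea; Ostley loses to Elsford; Arden loses to Fairlea; Ralston loses to Ostley; Granton loses to Fairlea); the cycle Fairlea beats Elsford beats Ostley beats Fairlea rules out a Condorcet winner.

none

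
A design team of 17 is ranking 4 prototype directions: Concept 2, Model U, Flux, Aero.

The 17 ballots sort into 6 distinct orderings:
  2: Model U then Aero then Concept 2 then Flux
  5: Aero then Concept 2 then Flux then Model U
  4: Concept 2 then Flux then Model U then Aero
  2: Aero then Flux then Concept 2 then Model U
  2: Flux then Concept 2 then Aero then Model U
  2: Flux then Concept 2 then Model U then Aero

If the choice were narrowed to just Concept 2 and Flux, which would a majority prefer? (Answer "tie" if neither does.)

Concept 2

Ballots ranking Concept 2 above Flux: 2 + 5 + 4 = 11.
Ballots ranking Flux above Concept 2: 17 − 11 = 6.
Concept 2 wins the head-to-head 11–6.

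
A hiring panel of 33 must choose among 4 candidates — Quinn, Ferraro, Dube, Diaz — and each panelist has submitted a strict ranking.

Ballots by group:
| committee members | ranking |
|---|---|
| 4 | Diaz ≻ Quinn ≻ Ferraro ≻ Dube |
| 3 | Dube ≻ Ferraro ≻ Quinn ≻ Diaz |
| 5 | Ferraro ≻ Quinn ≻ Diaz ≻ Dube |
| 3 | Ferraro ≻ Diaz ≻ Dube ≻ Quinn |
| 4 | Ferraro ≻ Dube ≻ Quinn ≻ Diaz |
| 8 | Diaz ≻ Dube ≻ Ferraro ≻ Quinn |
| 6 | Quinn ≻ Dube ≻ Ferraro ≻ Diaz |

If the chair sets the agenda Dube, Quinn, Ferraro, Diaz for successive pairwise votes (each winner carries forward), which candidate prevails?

Round 1: Dube vs Quinn — 18–15, Dube advances.
Round 2: Dube vs Ferraro — 17–16, Dube advances.
Round 3: Dube vs Diaz — 13–20, Diaz advances.
Diaz survives the agenda.

Diaz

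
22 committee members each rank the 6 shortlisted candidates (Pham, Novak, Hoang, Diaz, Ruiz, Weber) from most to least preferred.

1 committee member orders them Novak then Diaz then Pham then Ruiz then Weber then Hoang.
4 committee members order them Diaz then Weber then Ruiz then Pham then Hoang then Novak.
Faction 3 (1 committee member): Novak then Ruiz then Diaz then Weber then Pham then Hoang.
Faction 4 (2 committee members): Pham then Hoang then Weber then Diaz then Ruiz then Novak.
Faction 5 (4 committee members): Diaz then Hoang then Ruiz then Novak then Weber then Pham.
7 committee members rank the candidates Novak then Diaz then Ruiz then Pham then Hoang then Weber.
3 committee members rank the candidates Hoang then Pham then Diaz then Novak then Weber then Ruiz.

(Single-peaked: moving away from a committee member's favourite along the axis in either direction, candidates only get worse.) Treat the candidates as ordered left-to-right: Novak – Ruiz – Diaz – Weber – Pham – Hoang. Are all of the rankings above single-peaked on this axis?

no

Axis positions: Novak=1, Ruiz=2, Diaz=3, Weber=4, Pham=5, Hoang=6.
Faction 1: ranking walks positions 1-3-5-2-4-6; Diaz is ranked above Ruiz even though Ruiz lies between Diaz and the peak Novak on the axis — preferences dip and rise again. Not single-peaked.
Faction 2 (peak Diaz at position 3): ranking walks positions 3-4-2-5-6-1, expanding outward from the peak — single-peaked.
Faction 3 (peak Novak at position 1): ranking walks positions 1-2-3-4-5-6, expanding outward from the peak — single-peaked.
Faction 4 (peak Pham at position 5): ranking walks positions 5-6-4-3-2-1, expanding outward from the peak — single-peaked.
Faction 5: ranking walks positions 3-6-2-1-4-5; Hoang is ranked above Weber even though Weber lies between Hoang and the peak Diaz on the axis — preferences dip and rise again. Not single-peaked.
Faction 6: ranking walks positions 1-3-2-5-6-4; Diaz is ranked above Ruiz even though Ruiz lies between Diaz and the peak Novak on the axis — preferences dip and rise again. Not single-peaked.
Faction 7: ranking walks positions 6-5-3-1-4-2; Diaz is ranked above Weber even though Weber lies between Diaz and the peak Hoang on the axis — preferences dip and rise again. Not single-peaked.
Faction 1 violates single-peakedness, so the profile is not single-peaked on this axis.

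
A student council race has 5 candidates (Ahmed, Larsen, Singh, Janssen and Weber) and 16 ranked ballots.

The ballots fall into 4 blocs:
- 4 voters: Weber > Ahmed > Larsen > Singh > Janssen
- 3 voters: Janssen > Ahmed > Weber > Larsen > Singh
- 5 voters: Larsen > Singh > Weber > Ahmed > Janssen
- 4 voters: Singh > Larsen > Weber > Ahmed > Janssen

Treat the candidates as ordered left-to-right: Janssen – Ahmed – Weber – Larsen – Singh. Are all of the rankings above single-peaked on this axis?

Axis positions: Janssen=1, Ahmed=2, Weber=3, Larsen=4, Singh=5.
Bloc 1 (peak Weber at position 3): ranking walks positions 3-2-4-5-1, expanding outward from the peak — single-peaked.
Bloc 2 (peak Janssen at position 1): ranking walks positions 1-2-3-4-5, expanding outward from the peak — single-peaked.
Bloc 3 (peak Larsen at position 4): ranking walks positions 4-5-3-2-1, expanding outward from the peak — single-peaked.
Bloc 4 (peak Singh at position 5): ranking walks positions 5-4-3-2-1, expanding outward from the peak — single-peaked.
Every ranking is single-peaked on this axis.

yes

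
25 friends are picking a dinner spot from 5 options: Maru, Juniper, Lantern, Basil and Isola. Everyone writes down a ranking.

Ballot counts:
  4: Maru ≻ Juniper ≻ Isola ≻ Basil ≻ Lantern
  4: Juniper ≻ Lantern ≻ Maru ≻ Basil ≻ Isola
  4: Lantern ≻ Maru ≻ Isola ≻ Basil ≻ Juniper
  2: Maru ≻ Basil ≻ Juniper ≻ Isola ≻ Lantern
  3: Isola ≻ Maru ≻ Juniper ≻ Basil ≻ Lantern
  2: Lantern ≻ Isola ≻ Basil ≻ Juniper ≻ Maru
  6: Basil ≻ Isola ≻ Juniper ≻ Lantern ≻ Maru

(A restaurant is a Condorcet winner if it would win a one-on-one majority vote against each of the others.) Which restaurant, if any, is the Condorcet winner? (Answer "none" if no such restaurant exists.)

Check each pair by majority over 25 ballots:
Maru vs Juniper: Maru preferred on 4+4+2+3 = 13 ballots; Maru wins 13–12.
Maru vs Lantern: 4+2+3 = 9 for Maru, 16 for Lantern — Lantern by 16–9.
Maru vs Basil: 4+4+4+2+3 = 17 for Maru, 8 for Basil — Maru by 17–8.
Maru vs Isola: Maru preferred on 4+4+4+2 = 14 ballots; Maru wins 14–11.
Juniper vs Lantern: Juniper is ranked higher on 4+4+2+3+6 = 19 ballots, Lantern on 6. Juniper wins 19–6.
Juniper vs Basil: Juniper preferred on 4+4+3 = 11 ballots; Basil wins 14–11.
Juniper vs Isola: Juniper is ranked higher on 4+4+2 = 10 ballots, Isola on 15. Isola wins 15–10.
Lantern vs Basil: 10 to 15, Basil.
Lantern vs Isola: 10 to 15, Isola.
Basil vs Isola: Basil preferred on 4+2+6 = 12 ballots; Isola wins 13–12.
No restaurant is unbeaten: Maru loses to Lantern; Juniper loses to Maru; Lantern loses to Juniper; Basil loses to Maru; Isola loses to Maru. In particular Maru > Juniper > Lantern > Maru is a majority cycle — no Condorcet winner exists.

none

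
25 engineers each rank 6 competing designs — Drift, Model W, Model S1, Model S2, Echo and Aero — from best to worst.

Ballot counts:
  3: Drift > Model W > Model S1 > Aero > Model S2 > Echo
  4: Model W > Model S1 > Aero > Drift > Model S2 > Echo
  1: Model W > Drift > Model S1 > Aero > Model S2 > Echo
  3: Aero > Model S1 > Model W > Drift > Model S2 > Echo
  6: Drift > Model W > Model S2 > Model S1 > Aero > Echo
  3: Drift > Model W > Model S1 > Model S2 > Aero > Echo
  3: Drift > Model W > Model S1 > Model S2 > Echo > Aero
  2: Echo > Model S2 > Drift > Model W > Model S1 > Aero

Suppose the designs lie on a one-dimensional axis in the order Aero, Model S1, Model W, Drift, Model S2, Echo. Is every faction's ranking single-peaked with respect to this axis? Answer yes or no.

Axis positions: Aero=1, Model S1=2, Model W=3, Drift=4, Model S2=5, Echo=6.
Faction 1 (peak Drift at position 4): ranking walks positions 4-3-2-1-5-6, expanding outward from the peak — single-peaked.
Faction 2 (peak Model W at position 3): ranking walks positions 3-2-1-4-5-6, expanding outward from the peak — single-peaked.
Faction 3 (peak Model W at position 3): ranking walks positions 3-4-2-1-5-6, expanding outward from the peak — single-peaked.
Faction 4 (peak Aero at position 1): ranking walks positions 1-2-3-4-5-6, expanding outward from the peak — single-peaked.
Faction 5 (peak Drift at position 4): ranking walks positions 4-3-5-2-1-6, expanding outward from the peak — single-peaked.
Faction 6 (peak Drift at position 4): ranking walks positions 4-3-2-5-1-6, expanding outward from the peak — single-peaked.
Faction 7 (peak Drift at position 4): ranking walks positions 4-3-2-5-6-1, expanding outward from the peak — single-peaked.
Faction 8 (peak Echo at position 6): ranking walks positions 6-5-4-3-2-1, expanding outward from the peak — single-peaked.
Every ranking is single-peaked on this axis.

yes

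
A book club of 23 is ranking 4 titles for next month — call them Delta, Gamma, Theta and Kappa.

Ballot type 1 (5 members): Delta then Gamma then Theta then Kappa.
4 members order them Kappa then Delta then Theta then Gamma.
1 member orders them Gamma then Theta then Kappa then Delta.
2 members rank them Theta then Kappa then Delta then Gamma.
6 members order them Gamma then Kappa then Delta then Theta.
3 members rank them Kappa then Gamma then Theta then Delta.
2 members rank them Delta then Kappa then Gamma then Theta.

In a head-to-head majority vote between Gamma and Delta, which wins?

Delta

Ballots ranking Gamma above Delta: 1 + 6 + 3 = 10.
Ballots ranking Delta above Gamma: 23 − 10 = 13.
Delta wins the head-to-head 13–10.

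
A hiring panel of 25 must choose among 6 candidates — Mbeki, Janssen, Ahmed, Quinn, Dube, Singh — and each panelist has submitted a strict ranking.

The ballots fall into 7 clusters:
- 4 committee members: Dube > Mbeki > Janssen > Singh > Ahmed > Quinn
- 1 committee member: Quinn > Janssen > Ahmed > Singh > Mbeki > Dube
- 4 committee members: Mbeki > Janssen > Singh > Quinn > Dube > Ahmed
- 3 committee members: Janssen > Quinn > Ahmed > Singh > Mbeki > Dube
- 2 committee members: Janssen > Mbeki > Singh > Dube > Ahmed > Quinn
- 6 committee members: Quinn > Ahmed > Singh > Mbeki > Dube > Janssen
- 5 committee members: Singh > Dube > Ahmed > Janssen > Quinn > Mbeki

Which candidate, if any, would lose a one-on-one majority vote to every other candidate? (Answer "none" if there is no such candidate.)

Head-to-head results (25 committee members):
Mbeki vs Janssen: Mbeki wins 14–11.
Mbeki–Ahmed: Ahmed 15–10.
Mbeki vs Quinn: Mbeki preferred on 4+4+2 = 10 ballots; Quinn wins 15–10.
Mbeki vs Dube: 16 to 9, Mbeki.
Mbeki vs Singh: Mbeki preferred on 4+4+2 = 10 ballots; Singh wins 15–10.
Janssen vs Ahmed: Janssen preferred on 4+1+4+3+2 = 14 ballots; Janssen wins 14–11.
Janssen vs Quinn: 4+4+3+2+5 = 18 for Janssen, 7 for Quinn — Janssen by 18–7.
Janssen–Dube: Dube 15–10.
Janssen–Singh: Janssen 14–11.
Ahmed vs Quinn: Quinn wins 14–11.
Ahmed–Dube: Dube 15–10.
Ahmed vs Singh: Singh, 15–10.
Quinn vs Dube: Quinn preferred on 1+4+3+6 = 14 ballots; Quinn wins 14–11.
Quinn vs Singh: 10 to 15, Singh.
Dube–Singh: Singh 21–4.
No candidate is winless: Mbeki beats Janssen; Janssen beats Ahmed; Ahmed beats Mbeki; Quinn beats Mbeki; Dube beats Janssen; Singh beats Mbeki. There is no Condorcet loser.

none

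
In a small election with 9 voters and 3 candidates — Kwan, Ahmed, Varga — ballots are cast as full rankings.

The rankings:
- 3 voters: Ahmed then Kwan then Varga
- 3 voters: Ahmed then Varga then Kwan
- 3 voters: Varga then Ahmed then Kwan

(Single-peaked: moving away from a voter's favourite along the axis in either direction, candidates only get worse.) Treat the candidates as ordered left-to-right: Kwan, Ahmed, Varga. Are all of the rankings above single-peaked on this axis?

yes

Axis positions: Kwan=1, Ahmed=2, Varga=3.
Bloc 1 (peak Ahmed at position 2): ranking walks positions 2-1-3, expanding outward from the peak — single-peaked.
Bloc 2 (peak Ahmed at position 2): ranking walks positions 2-3-1, expanding outward from the peak — single-peaked.
Bloc 3 (peak Varga at position 3): ranking walks positions 3-2-1, expanding outward from the peak — single-peaked.
Every ranking is single-peaked on this axis.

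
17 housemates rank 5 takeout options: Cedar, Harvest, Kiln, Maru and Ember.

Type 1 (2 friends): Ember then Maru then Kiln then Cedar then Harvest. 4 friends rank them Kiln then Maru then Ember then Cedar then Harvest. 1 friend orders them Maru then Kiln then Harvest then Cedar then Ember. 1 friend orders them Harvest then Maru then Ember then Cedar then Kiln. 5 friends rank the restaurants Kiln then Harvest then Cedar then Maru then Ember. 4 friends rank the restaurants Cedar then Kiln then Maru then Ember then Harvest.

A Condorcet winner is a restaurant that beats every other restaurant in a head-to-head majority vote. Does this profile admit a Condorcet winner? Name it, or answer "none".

Kiln

Check each pair by majority over 17 ballots:
Cedar–Harvest: Cedar 10–7.
Cedar vs Kiln: 1+4 = 5 for Cedar, 12 for Kiln — Kiln by 12–5.
Cedar vs Maru: 5+4 = 9 for Cedar, 8 for Maru — Cedar by 9–8.
Cedar vs Ember: 1+5+4 = 10 for Cedar, 7 for Ember — Cedar by 10–7.
Harvest vs Kiln: 1 for Harvest, 16 for Kiln — Kiln by 16–1.
Harvest–Maru: Maru 11–6.
Harvest vs Ember: Harvest is ranked higher on 1+1+5 = 7 ballots, Ember on 10. Ember wins 10–7.
Kiln vs Maru: Kiln, 13–4.
Kiln vs Ember: 14 to 3, Kiln.
Maru vs Ember: 15 to 2, Maru.
Kiln defeats every rival head-to-head and is the Condorcet winner.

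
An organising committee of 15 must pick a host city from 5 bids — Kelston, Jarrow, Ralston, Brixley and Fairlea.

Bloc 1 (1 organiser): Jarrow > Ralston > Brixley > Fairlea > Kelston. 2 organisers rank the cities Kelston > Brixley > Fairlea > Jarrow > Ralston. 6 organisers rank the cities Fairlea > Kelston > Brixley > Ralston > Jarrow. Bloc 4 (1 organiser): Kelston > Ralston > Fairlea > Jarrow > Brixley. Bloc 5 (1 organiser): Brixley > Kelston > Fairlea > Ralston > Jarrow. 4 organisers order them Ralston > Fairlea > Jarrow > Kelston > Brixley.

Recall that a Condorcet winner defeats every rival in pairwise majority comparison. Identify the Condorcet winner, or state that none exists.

Fairlea

Pairwise majorities:
Kelston vs Jarrow: Kelston preferred on 2+6+1+1 = 10 ballots; Kelston wins 10–5.
Kelston vs Ralston: Kelston is ranked higher on 2+6+1+1 = 10 ballots, Ralston on 5. Kelston wins 10–5.
Kelston vs Brixley: Kelston is ranked higher on 2+6+1+4 = 13 ballots, Brixley on 2. Kelston wins 13–2.
Kelston vs Fairlea: 4 to 11, Fairlea.
Jarrow vs Ralston: 3 to 12, Ralston.
Jarrow vs Brixley: Jarrow is ranked higher on 1+1+4 = 6 ballots, Brixley on 9. Brixley wins 9–6.
Jarrow vs Fairlea: Jarrow preferred on 1 ballot; Fairlea wins 14–1.
Ralston vs Brixley: Ralston preferred on 1+1+4 = 6 ballots; Brixley wins 9–6.
Ralston vs Fairlea: Ralston preferred on 1+1+4 = 6 ballots; Fairlea wins 9–6.
Brixley vs Fairlea: Brixley preferred on 1+2+1 = 4 ballots; Fairlea wins 11–4.
Fairlea wins every pairwise contest, so Fairlea is the Condorcet winner.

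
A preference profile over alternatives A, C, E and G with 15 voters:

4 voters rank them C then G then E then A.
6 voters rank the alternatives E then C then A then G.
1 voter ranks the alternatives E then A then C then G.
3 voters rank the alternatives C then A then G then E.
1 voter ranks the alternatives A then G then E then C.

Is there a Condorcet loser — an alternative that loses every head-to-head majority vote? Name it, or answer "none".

none

Head-to-head results (15 voters):
A vs C: C, 13–2.
A vs E: E wins 11–4.
A vs G: 11 to 4, A.
C–E: E 8–7.
C vs G: 14 to 1, C.
E vs G: G, 8–7.
Every alternative wins at least one matchup (A beats G; C beats A; E beats A; G beats E), so there is no Condorcet loser.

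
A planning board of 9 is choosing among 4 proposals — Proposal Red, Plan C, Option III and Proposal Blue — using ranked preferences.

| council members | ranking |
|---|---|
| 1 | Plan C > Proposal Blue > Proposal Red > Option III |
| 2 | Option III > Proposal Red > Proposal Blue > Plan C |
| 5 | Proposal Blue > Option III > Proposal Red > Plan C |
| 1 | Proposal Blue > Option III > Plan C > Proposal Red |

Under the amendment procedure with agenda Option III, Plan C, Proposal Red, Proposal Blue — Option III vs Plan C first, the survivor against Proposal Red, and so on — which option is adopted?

Proposal Blue

Round 1: Option III vs Plan C — 8–1, Option III advances.
Round 2: Option III vs Proposal Red — 8–1, Option III advances.
Round 3: Option III vs Proposal Blue — 2–7, Proposal Blue advances.
Proposal Blue survives the agenda.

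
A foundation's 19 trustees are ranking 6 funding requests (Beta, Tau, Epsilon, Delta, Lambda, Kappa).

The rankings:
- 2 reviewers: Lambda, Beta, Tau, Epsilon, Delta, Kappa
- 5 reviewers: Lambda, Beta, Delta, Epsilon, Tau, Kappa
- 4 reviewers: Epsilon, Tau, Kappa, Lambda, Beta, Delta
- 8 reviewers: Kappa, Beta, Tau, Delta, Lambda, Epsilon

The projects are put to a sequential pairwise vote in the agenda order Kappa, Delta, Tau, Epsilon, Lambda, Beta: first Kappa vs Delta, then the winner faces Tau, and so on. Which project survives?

Round 1: Kappa vs Delta — 12–7, Kappa advances.
Round 2: Kappa vs Tau — 8–11, Tau advances.
Round 3: Tau vs Epsilon — 10–9, Tau advances.
Round 4: Tau vs Lambda — 12–7, Tau advances.
Round 5: Tau vs Beta — 4–15, Beta advances.
The agenda winner is Beta.

Beta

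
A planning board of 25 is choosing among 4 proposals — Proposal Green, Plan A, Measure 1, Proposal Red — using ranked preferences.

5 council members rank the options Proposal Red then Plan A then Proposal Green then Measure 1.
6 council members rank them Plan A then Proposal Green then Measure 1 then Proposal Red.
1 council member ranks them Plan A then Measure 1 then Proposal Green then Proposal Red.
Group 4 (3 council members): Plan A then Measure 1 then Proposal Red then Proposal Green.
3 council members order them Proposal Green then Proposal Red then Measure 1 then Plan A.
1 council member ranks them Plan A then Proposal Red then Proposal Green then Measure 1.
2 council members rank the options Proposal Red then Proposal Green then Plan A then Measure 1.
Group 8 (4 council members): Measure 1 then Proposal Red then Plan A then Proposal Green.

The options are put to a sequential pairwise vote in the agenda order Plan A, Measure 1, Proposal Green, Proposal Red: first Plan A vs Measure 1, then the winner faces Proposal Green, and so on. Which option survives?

Proposal Red

Round 1: Plan A vs Measure 1 — 18–7, Plan A advances.
Round 2: Plan A vs Proposal Green — 20–5, Plan A advances.
Round 3: Plan A vs Proposal Red — 11–14, Proposal Red advances.
Proposal Red survives the agenda.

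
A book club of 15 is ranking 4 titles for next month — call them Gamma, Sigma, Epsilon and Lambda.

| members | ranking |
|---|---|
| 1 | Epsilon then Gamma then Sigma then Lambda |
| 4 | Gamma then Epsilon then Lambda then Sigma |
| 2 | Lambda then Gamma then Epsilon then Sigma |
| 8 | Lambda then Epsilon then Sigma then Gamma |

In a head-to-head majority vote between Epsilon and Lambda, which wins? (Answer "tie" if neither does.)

Ballots ranking Epsilon above Lambda: 1 + 4 = 5.
Ballots ranking Lambda above Epsilon: 15 − 5 = 10.
Lambda wins the head-to-head 10–5.

Lambda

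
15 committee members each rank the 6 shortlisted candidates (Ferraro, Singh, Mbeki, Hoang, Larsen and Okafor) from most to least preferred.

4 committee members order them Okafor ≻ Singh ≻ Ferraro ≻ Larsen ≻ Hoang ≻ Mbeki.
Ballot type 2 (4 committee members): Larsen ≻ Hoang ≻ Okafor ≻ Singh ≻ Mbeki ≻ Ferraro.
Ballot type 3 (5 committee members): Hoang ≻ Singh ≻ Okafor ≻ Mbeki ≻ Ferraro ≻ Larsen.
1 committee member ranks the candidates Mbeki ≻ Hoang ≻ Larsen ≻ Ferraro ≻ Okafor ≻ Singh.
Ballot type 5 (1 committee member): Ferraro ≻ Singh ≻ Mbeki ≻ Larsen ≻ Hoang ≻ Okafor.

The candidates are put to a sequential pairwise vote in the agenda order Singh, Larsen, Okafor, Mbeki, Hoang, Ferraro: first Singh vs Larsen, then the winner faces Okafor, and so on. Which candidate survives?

Hoang

Round 1: Singh vs Larsen — 10–5, Singh advances.
Round 2: Singh vs Okafor — 6–9, Okafor advances.
Round 3: Okafor vs Mbeki — 13–2, Okafor advances.
Round 4: Okafor vs Hoang — 4–11, Hoang advances.
Round 5: Hoang vs Ferraro — 10–5, Hoang advances.
The agenda winner is Hoang.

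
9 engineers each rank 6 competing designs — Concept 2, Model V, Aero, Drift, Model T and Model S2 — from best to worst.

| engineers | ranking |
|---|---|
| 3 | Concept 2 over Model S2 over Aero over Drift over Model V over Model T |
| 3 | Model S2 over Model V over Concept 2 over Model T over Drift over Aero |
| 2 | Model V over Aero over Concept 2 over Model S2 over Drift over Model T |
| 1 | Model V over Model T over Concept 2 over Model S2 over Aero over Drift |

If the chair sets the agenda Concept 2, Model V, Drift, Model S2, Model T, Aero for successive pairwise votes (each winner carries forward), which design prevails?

Round 1: Concept 2 vs Model V — 3–6, Model V advances.
Round 2: Model V vs Drift — 6–3, Model V advances.
Round 3: Model V vs Model S2 — 3–6, Model S2 advances.
Round 4: Model S2 vs Model T — 8–1, Model S2 advances.
Round 5: Model S2 vs Aero — 7–2, Model S2 advances.
The agenda winner is Model S2.

Model S2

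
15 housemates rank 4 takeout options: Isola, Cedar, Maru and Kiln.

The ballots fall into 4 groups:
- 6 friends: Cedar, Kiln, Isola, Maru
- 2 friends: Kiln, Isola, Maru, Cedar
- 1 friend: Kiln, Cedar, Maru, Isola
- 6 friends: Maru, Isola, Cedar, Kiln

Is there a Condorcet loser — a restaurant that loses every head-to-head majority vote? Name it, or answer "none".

none

Head-to-head results (15 friends):
Isola vs Cedar: Isola wins 8–7.
Isola vs Maru: 8 to 7, Isola.
Isola vs Kiln: Kiln, 9–6.
Cedar vs Maru: Maru, 8–7.
Cedar–Kiln: Cedar 12–3.
Maru vs Kiln: Maru preferred on 6 ballots; Kiln wins 9–6.
Each restaurant has at least one pairwise win (Isola beats Cedar; Cedar beats Kiln; Maru beats Cedar; Kiln beats Isola) — no Condorcet loser.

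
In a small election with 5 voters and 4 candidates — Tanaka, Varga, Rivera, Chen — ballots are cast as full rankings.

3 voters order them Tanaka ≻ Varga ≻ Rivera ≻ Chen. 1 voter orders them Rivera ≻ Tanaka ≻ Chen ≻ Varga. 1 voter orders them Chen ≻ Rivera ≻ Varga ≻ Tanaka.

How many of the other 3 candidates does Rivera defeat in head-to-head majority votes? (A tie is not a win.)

Rivera against each rival (5 voters):
Rivera vs Tanaka: 1+1 = 2 for Rivera, 3 for Tanaka — Tanaka by 3–2.
Rivera–Varga: Varga 3–2.
Rivera–Chen: Rivera 4–1.
Rivera beats Chen; loses to Tanaka, Varga — 1 pairwise win.

1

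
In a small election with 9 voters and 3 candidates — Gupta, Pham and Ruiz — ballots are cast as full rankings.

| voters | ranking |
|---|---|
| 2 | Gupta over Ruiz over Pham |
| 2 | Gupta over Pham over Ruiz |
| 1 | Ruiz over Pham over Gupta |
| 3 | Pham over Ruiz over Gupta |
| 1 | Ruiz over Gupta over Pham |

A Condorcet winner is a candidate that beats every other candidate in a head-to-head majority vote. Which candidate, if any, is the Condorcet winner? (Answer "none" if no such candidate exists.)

none

Head-to-head results (9 voters):
Gupta vs Pham: Gupta wins 5–4.
Gupta vs Ruiz: Ruiz, 5–4.
Pham vs Ruiz: Pham, 5–4.
No candidate is unbeaten: Gupta loses to Ruiz; Pham loses to Gupta; Ruiz loses to Pham. In particular Gupta → Pham → Ruiz → Gupta is a majority cycle — no Condorcet winner exists.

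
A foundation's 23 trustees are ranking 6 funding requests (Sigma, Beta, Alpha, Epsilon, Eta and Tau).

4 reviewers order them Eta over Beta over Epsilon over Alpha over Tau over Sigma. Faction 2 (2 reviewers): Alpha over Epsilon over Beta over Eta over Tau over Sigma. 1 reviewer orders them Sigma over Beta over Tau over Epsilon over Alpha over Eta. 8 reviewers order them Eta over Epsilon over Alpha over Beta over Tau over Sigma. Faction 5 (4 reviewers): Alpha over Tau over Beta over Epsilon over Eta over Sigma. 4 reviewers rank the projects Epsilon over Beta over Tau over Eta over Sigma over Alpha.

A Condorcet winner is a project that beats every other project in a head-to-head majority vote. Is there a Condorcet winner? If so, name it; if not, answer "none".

Eta

Head-to-head results (23 reviewers):
Sigma vs Beta: Sigma preferred on 1 ballot; Beta wins 22–1.
Sigma vs Alpha: Sigma is ranked higher on 1+4 = 5 ballots, Alpha on 18. Alpha wins 18–5.
Sigma vs Epsilon: 1 for Sigma, 22 for Epsilon — Epsilon by 22–1.
Sigma vs Eta: 1 for Sigma, 22 for Eta — Eta by 22–1.
Sigma vs Tau: Sigma is ranked higher on 1 ballot, Tau on 22. Tau wins 22–1.
Beta vs Alpha: 4+1+4 = 9 for Beta, 14 for Alpha — Alpha by 14–9.
Beta vs Epsilon: Beta is ranked higher on 4+1+4 = 9 ballots, Epsilon on 14. Epsilon wins 14–9.
Beta vs Eta: Beta is ranked higher on 2+1+4+4 = 11 ballots, Eta on 12. Eta wins 12–11.
Beta vs Tau: 19 to 4, Beta.
Alpha vs Epsilon: Alpha is ranked higher on 2+4 = 6 ballots, Epsilon on 17. Epsilon wins 17–6.
Alpha vs Eta: 2+1+4 = 7 for Alpha, 16 for Eta — Eta by 16–7.
Alpha vs Tau: Alpha preferred on 4+2+8+4 = 18 ballots; Alpha wins 18–5.
Epsilon vs Eta: Epsilon is ranked higher on 2+1+4+4 = 11 ballots, Eta on 12. Eta wins 12–11.
Epsilon vs Tau: Epsilon preferred on 4+2+8+4 = 18 ballots; Epsilon wins 18–5.
Eta vs Tau: 14 to 9, Eta.
Eta wins every pairwise contest, so Eta is the Condorcet winner.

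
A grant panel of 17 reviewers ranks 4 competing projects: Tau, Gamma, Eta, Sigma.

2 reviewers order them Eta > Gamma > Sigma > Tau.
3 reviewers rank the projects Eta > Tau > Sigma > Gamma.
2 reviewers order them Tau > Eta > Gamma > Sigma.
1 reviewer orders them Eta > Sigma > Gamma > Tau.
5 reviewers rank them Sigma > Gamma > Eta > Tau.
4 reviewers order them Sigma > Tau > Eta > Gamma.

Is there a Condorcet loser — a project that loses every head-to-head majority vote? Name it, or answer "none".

Pairwise majorities:
Tau vs Gamma: 9 to 8, Tau.
Tau vs Eta: Tau preferred on 2+4 = 6 ballots; Eta wins 11–6.
Tau vs Sigma: Tau is ranked higher on 3+2 = 5 ballots, Sigma on 12. Sigma wins 12–5.
Gamma vs Eta: Eta wins 12–5.
Gamma vs Sigma: 2+2 = 4 for Gamma, 13 for Sigma — Sigma by 13–4.
Eta vs Sigma: Sigma wins 9–8.
Only Gamma has no wins; Gamma is the Condorcet loser.

Gamma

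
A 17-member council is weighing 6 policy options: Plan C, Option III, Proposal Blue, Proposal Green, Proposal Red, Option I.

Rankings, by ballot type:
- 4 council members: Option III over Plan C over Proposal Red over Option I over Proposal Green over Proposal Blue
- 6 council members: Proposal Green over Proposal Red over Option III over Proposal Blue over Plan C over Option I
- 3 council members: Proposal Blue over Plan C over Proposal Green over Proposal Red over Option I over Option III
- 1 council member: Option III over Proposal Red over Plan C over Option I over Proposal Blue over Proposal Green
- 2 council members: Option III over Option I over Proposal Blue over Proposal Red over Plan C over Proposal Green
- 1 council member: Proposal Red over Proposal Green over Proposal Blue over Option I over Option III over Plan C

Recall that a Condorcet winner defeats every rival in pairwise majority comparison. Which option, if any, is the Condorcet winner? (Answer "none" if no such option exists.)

Head-to-head results (17 council members):
Plan C vs Option III: Plan C preferred on 3 ballots; Option III wins 14–3.
Plan C vs Proposal Blue: 4+1 = 5 for Plan C, 12 for Proposal Blue — Proposal Blue by 12–5.
Plan C vs Proposal Green: Plan C wins 10–7.
Plan C vs Proposal Red: 4+3 = 7 for Plan C, 10 for Proposal Red — Proposal Red by 10–7.
Plan C–Option I: Plan C 14–3.
Option III vs Proposal Blue: 13 to 4, Option III.
Option III vs Proposal Green: Option III is ranked higher on 4+1+2 = 7 ballots, Proposal Green on 10. Proposal Green wins 10–7.
Option III vs Proposal Red: 4+1+2 = 7 for Option III, 10 for Proposal Red — Proposal Red by 10–7.
Option III–Option I: Option III 13–4.
Proposal Blue vs Proposal Green: Proposal Green wins 11–6.
Proposal Blue vs Proposal Red: Proposal Blue is ranked higher on 3+2 = 5 ballots, Proposal Red on 12. Proposal Red wins 12–5.
Proposal Blue vs Option I: Proposal Blue, 10–7.
Proposal Green vs Proposal Red: Proposal Green preferred on 6+3 = 9 ballots; Proposal Green wins 9–8.
Proposal Green–Option I: Proposal Green 10–7.
Proposal Red vs Option I: Proposal Red is ranked higher on 4+6+3+1+1 = 15 ballots, Option I on 2. Proposal Red wins 15–2.
Each option drops at least one matchup (Plan C loses to Option III; Option III loses to Proposal Green; Proposal Blue loses to Option III; Proposal Green loses to Plan C; Proposal Red loses to Proposal Green; Option I loses to Plan C); the cycle Plan C > Proposal Green > Option III > Plan C rules out a Condorcet winner.

none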